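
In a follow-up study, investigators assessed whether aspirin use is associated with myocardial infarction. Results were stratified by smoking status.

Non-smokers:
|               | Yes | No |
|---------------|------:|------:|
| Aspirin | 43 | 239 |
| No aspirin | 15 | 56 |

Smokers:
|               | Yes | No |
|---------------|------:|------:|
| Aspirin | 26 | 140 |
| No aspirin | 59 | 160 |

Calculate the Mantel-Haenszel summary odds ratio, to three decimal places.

0.558

OR_MH = Σ(aᵢdᵢ/nᵢ) / Σ(bᵢcᵢ/nᵢ), where nᵢ is the stratum total.
Stratum 1 (Non-smokers): n = 353; a·d/n = 43·56/353 = 6.8215; b·c/n = 239·15/353 = 10.1558
Stratum 2 (Smokers): n = 385; a·d/n = 26·160/385 = 10.8052; b·c/n = 140·59/385 = 21.4545
OR_MH = (6.8215 + 10.8052) / (10.1558 + 21.4545) = 17.6267 / 31.6104 = 0.55763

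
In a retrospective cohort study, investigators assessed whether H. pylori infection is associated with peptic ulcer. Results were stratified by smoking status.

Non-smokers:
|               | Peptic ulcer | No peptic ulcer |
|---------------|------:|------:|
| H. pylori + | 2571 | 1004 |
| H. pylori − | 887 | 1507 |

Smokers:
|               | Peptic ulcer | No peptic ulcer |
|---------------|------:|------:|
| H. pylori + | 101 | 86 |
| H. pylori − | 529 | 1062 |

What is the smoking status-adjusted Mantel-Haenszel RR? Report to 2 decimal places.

RR_MH = Σ(aᵢ·n₀ᵢ/nᵢ) / Σ(cᵢ·n₁ᵢ/nᵢ), with n₁ᵢ = aᵢ+bᵢ (exposed), n₀ᵢ = cᵢ+dᵢ (unexposed), nᵢ = n₁ᵢ+n₀ᵢ.
Stratum 1 (Non-smokers): n₁ = 3575, n₀ = 2394, n = 5969; a·n₀/n = 2571·2394/5969 = 1031.1566; c·n₁/n = 887·3575/5969 = 531.2490
Stratum 2 (Smokers): n₁ = 187, n₀ = 1591, n = 1778; a·n₀/n = 101·1591/1778 = 90.3774; c·n₁/n = 529·187/1778 = 55.6372
RR_MH = (1031.1566 + 90.3774) / (531.2490 + 55.6372) = 1121.5340 / 586.8862 = 1.91099

1.91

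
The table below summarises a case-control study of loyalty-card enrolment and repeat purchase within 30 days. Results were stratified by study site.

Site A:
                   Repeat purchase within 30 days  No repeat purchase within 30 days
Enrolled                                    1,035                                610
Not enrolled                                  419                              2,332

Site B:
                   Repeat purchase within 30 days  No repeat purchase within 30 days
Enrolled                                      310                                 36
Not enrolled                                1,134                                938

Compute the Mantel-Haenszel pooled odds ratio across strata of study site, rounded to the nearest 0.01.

8.92

OR_MH = Σ(aᵢdᵢ/nᵢ) / Σ(bᵢcᵢ/nᵢ), where nᵢ is the stratum total.
Stratum 1 (Site A): n = 4396; a·d/n = 1035·2332/4396 = 549.0491; b·c/n = 610·419/4396 = 58.1415
Stratum 2 (Site B): n = 2418; a·d/n = 310·938/2418 = 120.2564; b·c/n = 36·1134/2418 = 16.8834
OR_MH = (549.0491 + 120.2564) / (58.1415 + 16.8834) = 669.3055 / 75.0249 = 8.92112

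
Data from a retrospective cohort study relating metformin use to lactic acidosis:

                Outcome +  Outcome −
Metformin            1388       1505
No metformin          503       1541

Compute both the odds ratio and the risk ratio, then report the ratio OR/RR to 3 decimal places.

Cells: a = 1388, b = 1505, c = 503, d = 1541.
OR = (1388·1541)/(1505·503) = 2138908/757015 = 2.82545
Risk in exposed = 1388/2893 = 0.47978; risk in unexposed = 503/2044 = 0.24609; RR = 1.94964
OR/RR = 2.82545 / 1.94964 = 1.44922
The outcome is not rare, so the OR lies further from 1 than the RR.

1.449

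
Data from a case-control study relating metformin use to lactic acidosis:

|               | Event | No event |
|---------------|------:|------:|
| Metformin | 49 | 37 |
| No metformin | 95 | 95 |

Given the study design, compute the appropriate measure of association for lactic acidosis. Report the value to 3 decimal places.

1.324

Cells: a = 49, b = 37, c = 95, d = 95.
This is a case-control study: participants were sampled on outcome status, so risks in the source population cannot be estimated directly — relative risk is not valid here. The odds ratio is the appropriate measure.
OR = (a·d)/(b·c) = (49 × 95) / (37 × 95) = 4655 / 3515 = 1.32432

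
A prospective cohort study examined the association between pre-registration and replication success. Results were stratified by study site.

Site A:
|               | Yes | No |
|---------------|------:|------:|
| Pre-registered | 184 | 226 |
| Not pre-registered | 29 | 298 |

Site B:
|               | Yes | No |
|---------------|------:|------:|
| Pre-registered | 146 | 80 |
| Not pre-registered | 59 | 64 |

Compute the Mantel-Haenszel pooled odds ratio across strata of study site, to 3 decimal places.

OR_MH = Σ(aᵢdᵢ/nᵢ) / Σ(bᵢcᵢ/nᵢ), where nᵢ is the stratum total.
Stratum 1 (Site A): n = 737; a·d/n = 184·298/737 = 74.3989; b·c/n = 226·29/737 = 8.8928
Stratum 2 (Site B): n = 349; a·d/n = 146·64/349 = 26.7736; b·c/n = 80·59/349 = 13.5244
OR_MH = (74.3989 + 26.7736) / (8.8928 + 13.5244) = 101.1726 / 22.4172 = 4.51317

4.513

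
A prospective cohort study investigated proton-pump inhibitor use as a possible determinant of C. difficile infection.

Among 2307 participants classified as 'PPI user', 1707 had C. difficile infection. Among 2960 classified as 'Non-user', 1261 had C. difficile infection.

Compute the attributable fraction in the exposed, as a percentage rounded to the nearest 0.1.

From the description: a = 1707, b = 600, c = 1261, d = 1699.
Risk in exposed = 1707/2307 = 0.73992; risk in unexposed = 1261/2960 = 0.42601.
RR = 0.73992/0.42601 = 1.73685
AR% = (RR − 1)/RR × 100 = (1.73685 − 1)/1.73685 × 100 = 42.4245%

42.4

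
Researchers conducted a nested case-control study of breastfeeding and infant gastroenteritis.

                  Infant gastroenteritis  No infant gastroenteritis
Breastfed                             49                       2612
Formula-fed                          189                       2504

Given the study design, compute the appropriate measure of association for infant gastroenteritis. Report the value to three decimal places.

0.249

Cells: a = 49, b = 2612, c = 189, d = 2504.
This is a nested case-control study: participants were sampled on outcome status, so risks in the source population cannot be estimated directly — relative risk is not valid here. The odds ratio is the appropriate measure.
OR = (a·d)/(b·c) = (49 × 2504) / (2612 × 189) = 122696 / 493668 = 0.24854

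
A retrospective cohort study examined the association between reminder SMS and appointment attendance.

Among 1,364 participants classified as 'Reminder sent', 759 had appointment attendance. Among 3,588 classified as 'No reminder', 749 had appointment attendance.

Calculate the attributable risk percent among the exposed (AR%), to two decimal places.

62.49

From the description: a = 759, b = 605, c = 749, d = 2839.
Risk in exposed = 759/1364 = 0.55645; risk in unexposed = 749/3588 = 0.20875.
RR = 0.55645/0.20875 = 2.66562
AR% = (RR − 1)/RR × 100 = (2.66562 − 1)/2.66562 × 100 = 62.4853%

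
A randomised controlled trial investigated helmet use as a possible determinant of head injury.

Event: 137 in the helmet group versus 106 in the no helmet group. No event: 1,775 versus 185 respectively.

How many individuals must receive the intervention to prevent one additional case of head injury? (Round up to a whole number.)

4

Risk in treated group = 137/1912 = 0.07165; risk in control = 106/291 = 0.36426.
Absolute risk reduction = 0.36426 − 0.07165 = 0.29261
NNT = 1 / ARR = 1 / 0.29261 = 3.418 → round up → 4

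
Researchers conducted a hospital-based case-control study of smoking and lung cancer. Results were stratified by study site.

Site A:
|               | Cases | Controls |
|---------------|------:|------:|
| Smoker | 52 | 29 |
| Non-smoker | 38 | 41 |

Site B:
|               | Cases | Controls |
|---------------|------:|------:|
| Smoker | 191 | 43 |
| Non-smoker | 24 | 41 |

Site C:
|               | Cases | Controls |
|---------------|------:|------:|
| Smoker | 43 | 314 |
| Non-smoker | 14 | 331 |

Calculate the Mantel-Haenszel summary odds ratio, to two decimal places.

OR_MH = Σ(aᵢdᵢ/nᵢ) / Σ(bᵢcᵢ/nᵢ), where nᵢ is the stratum total.
Stratum 1 (Site A): n = 160; a·d/n = 52·41/160 = 13.3250; b·c/n = 29·38/160 = 6.8875
Stratum 2 (Site B): n = 299; a·d/n = 191·41/299 = 26.1906; b·c/n = 43·24/299 = 3.4515
Stratum 3 (Site C): n = 702; a·d/n = 43·331/702 = 20.2749; b·c/n = 314·14/702 = 6.2621
OR_MH = (13.3250 + 26.1906 + 20.2749) / (6.8875 + 3.4515 + 6.2621) = 59.7906 / 16.6011 = 3.60160

3.60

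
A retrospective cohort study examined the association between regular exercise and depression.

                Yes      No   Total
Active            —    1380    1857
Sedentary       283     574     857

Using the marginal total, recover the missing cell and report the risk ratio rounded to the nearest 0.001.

The missing cell is in the exposed row: 1857 − 1380 = 477.
So a = 477, b = 1380, c = 283, d = 574.
RR = [a/(a+b)] / [c/(c+d)] = (477/1857) / (283/857) = 0.25687/0.33022 = 0.77786

0.778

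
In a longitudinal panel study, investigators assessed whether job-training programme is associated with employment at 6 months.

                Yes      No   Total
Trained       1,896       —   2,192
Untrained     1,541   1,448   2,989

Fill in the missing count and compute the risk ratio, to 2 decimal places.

1.68

The missing cell is in the exposed row: 2192 − 1896 = 296.
So a = 1896, b = 296, c = 1541, d = 1448.
RR = [a/(a+b)] / [c/(c+d)] = (1896/2192) / (1541/2989) = 0.86496/0.51556 = 1.67773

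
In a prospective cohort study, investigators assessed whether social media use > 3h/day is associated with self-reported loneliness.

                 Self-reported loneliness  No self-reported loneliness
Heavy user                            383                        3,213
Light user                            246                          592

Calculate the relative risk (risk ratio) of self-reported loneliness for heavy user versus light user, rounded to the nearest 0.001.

0.363

Cells: a = 383, b = 3213, c = 246, d = 592.
Risk in exposed = 383/3596 = 0.10651; risk in unexposed = 246/838 = 0.29356.
RR = 0.10651 / 0.29356 = 0.36282
The risk is 64% lower among the exposed than among the unexposed.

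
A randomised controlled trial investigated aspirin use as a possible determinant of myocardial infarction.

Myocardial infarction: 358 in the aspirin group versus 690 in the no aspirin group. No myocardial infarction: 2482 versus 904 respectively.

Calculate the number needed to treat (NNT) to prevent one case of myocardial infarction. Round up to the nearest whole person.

4

Risk in treated group = 358/2840 = 0.12606; risk in control = 690/1594 = 0.43287.
Absolute risk reduction = 0.43287 − 0.12606 = 0.30682
NNT = 1 / ARR = 1 / 0.30682 = 3.259 → round up → 4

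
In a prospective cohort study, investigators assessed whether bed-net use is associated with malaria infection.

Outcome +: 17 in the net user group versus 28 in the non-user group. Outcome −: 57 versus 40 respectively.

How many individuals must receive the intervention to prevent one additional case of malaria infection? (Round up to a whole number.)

6

Risk in treated group = 17/74 = 0.22973; risk in control = 28/68 = 0.41176.
Absolute risk reduction = 0.41176 − 0.22973 = 0.18203
NNT = 1 / ARR = 1 / 0.18203 = 5.493 → round up → 6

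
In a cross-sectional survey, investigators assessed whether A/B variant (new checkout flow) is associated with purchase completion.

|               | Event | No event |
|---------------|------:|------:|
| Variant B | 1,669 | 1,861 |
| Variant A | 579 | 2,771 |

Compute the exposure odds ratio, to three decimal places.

Cells: a = 1669, b = 1861, c = 579, d = 2771.
OR = (a·d)/(b·c) = (1669 × 2771) / (1861 × 579) = 4624799 / 1077519 = 4.29208
The odds of purchase completion are about 4.29 times as high in the variant b group.

4.292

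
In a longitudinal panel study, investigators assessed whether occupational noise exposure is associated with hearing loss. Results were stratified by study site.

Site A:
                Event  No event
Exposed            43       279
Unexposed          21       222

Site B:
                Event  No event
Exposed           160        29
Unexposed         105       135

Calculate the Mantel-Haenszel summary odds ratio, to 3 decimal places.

OR_MH = Σ(aᵢdᵢ/nᵢ) / Σ(bᵢcᵢ/nᵢ), where nᵢ is the stratum total.
Stratum 1 (Site A): n = 565; a·d/n = 43·222/565 = 16.8956; b·c/n = 279·21/565 = 10.3699
Stratum 2 (Site B): n = 429; a·d/n = 160·135/429 = 50.3497; b·c/n = 29·105/429 = 7.0979
OR_MH = (16.8956 + 50.3497) / (10.3699 + 7.0979) = 67.2452 / 17.4678 = 3.84966

3.850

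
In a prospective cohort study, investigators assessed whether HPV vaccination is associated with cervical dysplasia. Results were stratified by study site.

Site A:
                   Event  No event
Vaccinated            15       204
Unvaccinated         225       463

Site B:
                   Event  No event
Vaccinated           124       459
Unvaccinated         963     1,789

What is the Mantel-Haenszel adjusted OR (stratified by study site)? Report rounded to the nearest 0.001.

OR_MH = Σ(aᵢdᵢ/nᵢ) / Σ(bᵢcᵢ/nᵢ), where nᵢ is the stratum total.
Stratum 1 (Site A): n = 907; a·d/n = 15·463/907 = 7.6571; b·c/n = 204·225/907 = 50.6064
Stratum 2 (Site B): n = 3335; a·d/n = 124·1789/3335 = 66.5175; b·c/n = 459·963/3335 = 132.5388
OR_MH = (7.6571 + 66.5175) / (50.6064 + 132.5388) = 74.1747 / 183.1452 = 0.40500

0.405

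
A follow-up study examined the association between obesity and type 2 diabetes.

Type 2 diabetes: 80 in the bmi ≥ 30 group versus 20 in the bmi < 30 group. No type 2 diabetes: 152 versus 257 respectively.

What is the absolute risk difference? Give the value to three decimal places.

From the description: a = 80, b = 152, c = 20, d = 257.
Risk in exposed = 80/232 = 0.344828; risk in unexposed = 20/277 = 0.072202.
Risk difference = 0.344828 − 0.072202 = 0.272625

0.273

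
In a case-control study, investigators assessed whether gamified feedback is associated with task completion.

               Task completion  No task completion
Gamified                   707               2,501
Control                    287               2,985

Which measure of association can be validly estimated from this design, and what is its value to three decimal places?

2.940

Cells: a = 707, b = 2501, c = 287, d = 2985.
This is a case-control study: participants were sampled on outcome status, so risks in the source population cannot be estimated directly — relative risk is not valid here. The odds ratio is the appropriate measure.
OR = (a·d)/(b·c) = (707 × 2985) / (2501 × 287) = 2110395 / 717787 = 2.94014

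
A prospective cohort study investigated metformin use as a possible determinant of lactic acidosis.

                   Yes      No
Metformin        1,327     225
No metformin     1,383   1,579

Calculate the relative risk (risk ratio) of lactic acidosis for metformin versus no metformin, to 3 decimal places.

Cells: a = 1327, b = 225, c = 1383, d = 1579.
Risk in exposed = 1327/1552 = 0.85503; risk in unexposed = 1383/2962 = 0.46691.
RR = 0.85503 / 0.46691 = 1.83123
The risk among the exposed is 1.83 times that among the unexposed.

1.831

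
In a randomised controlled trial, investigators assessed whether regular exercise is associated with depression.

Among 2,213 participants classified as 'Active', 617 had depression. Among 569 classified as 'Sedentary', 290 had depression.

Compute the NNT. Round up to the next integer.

Risk in treated group = 617/2213 = 0.27881; risk in control = 290/569 = 0.50967.
Absolute risk reduction = 0.50967 − 0.27881 = 0.23086
NNT = 1 / ARR = 1 / 0.23086 = 4.332 → round up → 5

5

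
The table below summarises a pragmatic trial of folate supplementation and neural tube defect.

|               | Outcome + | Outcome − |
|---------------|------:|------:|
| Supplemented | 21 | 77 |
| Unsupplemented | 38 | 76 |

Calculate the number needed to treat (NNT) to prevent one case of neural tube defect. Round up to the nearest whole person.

Risk in treated group = 21/98 = 0.21429; risk in control = 38/114 = 0.33333.
Absolute risk reduction = 0.33333 − 0.21429 = 0.11905
NNT = 1 / ARR = 1 / 0.11905 = 8.400 → round up → 9

9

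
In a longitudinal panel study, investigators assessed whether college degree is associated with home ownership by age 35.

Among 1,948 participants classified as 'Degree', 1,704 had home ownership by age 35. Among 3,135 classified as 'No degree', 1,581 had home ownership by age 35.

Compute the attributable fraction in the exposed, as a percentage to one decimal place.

From the description: a = 1704, b = 244, c = 1581, d = 1554.
Risk in exposed = 1704/1948 = 0.87474; risk in unexposed = 1581/3135 = 0.50431.
RR = 0.87474/0.50431 = 1.73455
AR% = (RR − 1)/RR × 100 = (1.73455 − 1)/1.73455 × 100 = 42.3481%

42.3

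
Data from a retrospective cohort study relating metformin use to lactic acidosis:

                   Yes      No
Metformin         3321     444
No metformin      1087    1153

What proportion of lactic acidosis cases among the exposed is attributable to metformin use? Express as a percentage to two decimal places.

Cells: a = 3321, b = 444, c = 1087, d = 1153.
Risk in exposed = 3321/3765 = 0.88207; risk in unexposed = 1087/2240 = 0.48527.
RR = 0.88207/0.48527 = 1.81770
AR% = (RR − 1)/RR × 100 = (1.81770 − 1)/1.81770 × 100 = 44.9854%

44.99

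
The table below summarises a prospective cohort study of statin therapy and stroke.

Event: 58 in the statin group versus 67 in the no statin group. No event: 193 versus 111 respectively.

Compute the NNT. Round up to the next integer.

7

Risk in treated group = 58/251 = 0.23108; risk in control = 67/178 = 0.37640.
Absolute risk reduction = 0.37640 − 0.23108 = 0.14533
NNT = 1 / ARR = 1 / 0.14533 = 6.881 → round up → 7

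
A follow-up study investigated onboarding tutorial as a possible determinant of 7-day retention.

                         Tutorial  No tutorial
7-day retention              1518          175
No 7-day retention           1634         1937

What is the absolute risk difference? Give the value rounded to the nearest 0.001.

0.399

Reading the table with exposure as columns: a = 1518 (Tutorial, case), b = 1634 (Tutorial, non-case), c = 175 (No tutorial, case), d = 1937.
Risk in exposed = 1518/3152 = 0.481599; risk in unexposed = 175/2112 = 0.082860.
Risk difference = 0.481599 − 0.082860 = 0.398739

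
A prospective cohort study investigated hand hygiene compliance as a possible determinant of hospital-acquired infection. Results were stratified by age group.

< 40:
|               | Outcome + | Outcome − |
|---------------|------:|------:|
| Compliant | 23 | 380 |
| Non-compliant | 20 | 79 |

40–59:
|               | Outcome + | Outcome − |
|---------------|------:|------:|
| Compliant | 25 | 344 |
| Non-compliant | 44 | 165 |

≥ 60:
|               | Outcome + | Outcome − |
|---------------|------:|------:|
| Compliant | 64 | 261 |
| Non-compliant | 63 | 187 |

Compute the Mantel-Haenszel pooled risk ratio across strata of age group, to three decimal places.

0.519

RR_MH = Σ(aᵢ·n₀ᵢ/nᵢ) / Σ(cᵢ·n₁ᵢ/nᵢ), with n₁ᵢ = aᵢ+bᵢ (exposed), n₀ᵢ = cᵢ+dᵢ (unexposed), nᵢ = n₁ᵢ+n₀ᵢ.
Stratum 1 (< 40): n₁ = 403, n₀ = 99, n = 502; a·n₀/n = 23·99/502 = 4.5359; c·n₁/n = 20·403/502 = 16.0558
Stratum 2 (40–59): n₁ = 369, n₀ = 209, n = 578; a·n₀/n = 25·209/578 = 9.0398; c·n₁/n = 44·369/578 = 28.0900
Stratum 3 (≥ 60): n₁ = 325, n₀ = 250, n = 575; a·n₀/n = 64·250/575 = 27.8261; c·n₁/n = 63·325/575 = 35.6087
RR_MH = (4.5359 + 9.0398 + 27.8261) / (16.0558 + 28.0900 + 35.6087) = 41.4017 / 79.7544 = 0.51912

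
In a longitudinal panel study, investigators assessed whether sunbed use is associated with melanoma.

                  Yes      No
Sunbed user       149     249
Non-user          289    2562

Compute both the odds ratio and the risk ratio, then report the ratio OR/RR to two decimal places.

Cells: a = 149, b = 249, c = 289, d = 2562.
OR = (149·2562)/(249·289) = 381738/71961 = 5.30479
Risk in exposed = 149/398 = 0.37437; risk in unexposed = 289/2851 = 0.10137; RR = 3.69320
OR/RR = 5.30479 / 3.69320 = 1.43637
The outcome is not rare, so the OR lies further from 1 than the RR.

1.44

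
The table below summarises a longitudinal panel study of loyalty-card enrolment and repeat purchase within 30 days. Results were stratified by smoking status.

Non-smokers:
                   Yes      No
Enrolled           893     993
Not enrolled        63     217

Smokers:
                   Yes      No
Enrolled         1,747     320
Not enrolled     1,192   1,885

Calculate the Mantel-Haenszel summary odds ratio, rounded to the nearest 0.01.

7.08

OR_MH = Σ(aᵢdᵢ/nᵢ) / Σ(bᵢcᵢ/nᵢ), where nᵢ is the stratum total.
Stratum 1 (Non-smokers): n = 2166; a·d/n = 893·217/2166 = 89.4649; b·c/n = 993·63/2166 = 28.8823
Stratum 2 (Smokers): n = 5144; a·d/n = 1747·1885/5144 = 640.1818; b·c/n = 320·1192/5144 = 74.1524
OR_MH = (89.4649 + 640.1818) / (28.8823 + 74.1524) = 729.6467 / 103.0347 = 7.08156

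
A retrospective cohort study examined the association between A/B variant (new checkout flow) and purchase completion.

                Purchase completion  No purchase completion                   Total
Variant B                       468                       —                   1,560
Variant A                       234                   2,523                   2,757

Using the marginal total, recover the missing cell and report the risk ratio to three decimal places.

The missing cell is in the exposed row: 1560 − 468 = 1092.
So a = 468, b = 1092, c = 234, d = 2523.
RR = [a/(a+b)] / [c/(c+d)] = (468/1560) / (234/2757) = 0.30000/0.08487 = 3.53462

3.535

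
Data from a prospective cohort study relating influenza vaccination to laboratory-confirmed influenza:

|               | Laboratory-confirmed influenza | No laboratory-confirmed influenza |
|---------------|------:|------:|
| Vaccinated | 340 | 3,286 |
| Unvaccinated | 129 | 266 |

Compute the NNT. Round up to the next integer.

Risk in treated group = 340/3626 = 0.09377; risk in control = 129/395 = 0.32658.
Absolute risk reduction = 0.32658 − 0.09377 = 0.23282
NNT = 1 / ARR = 1 / 0.23282 = 4.295 → round up → 5

5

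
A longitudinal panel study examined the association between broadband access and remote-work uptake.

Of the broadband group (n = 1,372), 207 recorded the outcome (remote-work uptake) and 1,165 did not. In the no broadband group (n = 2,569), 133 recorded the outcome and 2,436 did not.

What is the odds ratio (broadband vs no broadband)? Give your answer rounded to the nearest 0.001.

3.254

From the description: a = 207, b = 1165, c = 133, d = 2436.
OR = (a·d)/(b·c) = (207 × 2436) / (1165 × 133) = 504252 / 154945 = 3.25439
The odds of remote-work uptake are about 3.25 times as high in the broadband group.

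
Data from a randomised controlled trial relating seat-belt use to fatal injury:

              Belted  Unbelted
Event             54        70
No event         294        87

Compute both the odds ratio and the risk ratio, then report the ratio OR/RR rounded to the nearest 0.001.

0.656

Reading the table with exposure as columns: a = 54 (Belted, case), b = 294 (Belted, non-case), c = 70 (Unbelted, case), d = 87.
OR = (54·87)/(294·70) = 4698/20580 = 0.22828
Risk in exposed = 54/348 = 0.15517; risk in unexposed = 70/157 = 0.44586; RR = 0.34803
OR/RR = 0.22828 / 0.34803 = 0.65592
The outcome is not rare, so the OR lies further from 1 than the RR.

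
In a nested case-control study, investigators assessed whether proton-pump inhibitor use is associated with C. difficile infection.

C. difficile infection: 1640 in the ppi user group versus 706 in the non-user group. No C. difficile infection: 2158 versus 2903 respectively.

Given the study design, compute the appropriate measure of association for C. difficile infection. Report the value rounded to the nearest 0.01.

3.12

From the description: a = 1640, b = 2158, c = 706, d = 2903.
This is a nested case-control study: participants were sampled on outcome status, so risks in the source population cannot be estimated directly — relative risk is not valid here. The odds ratio is the appropriate measure.
OR = (a·d)/(b·c) = (1640 × 2903) / (2158 × 706) = 4760920 / 1523548 = 3.12489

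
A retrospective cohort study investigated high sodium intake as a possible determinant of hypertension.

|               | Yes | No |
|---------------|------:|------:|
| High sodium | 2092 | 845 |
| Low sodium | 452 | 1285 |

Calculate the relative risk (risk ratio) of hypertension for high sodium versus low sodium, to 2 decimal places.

Cells: a = 2092, b = 845, c = 452, d = 1285.
Risk in exposed = 2092/2937 = 0.71229; risk in unexposed = 452/1737 = 0.26022.
RR = 0.71229 / 0.26022 = 2.73728
The risk among the exposed is 2.74 times that among the unexposed.

2.74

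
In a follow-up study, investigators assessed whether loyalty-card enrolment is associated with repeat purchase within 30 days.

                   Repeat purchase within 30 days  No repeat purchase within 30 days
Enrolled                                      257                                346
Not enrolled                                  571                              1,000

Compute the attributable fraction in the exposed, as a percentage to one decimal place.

Cells: a = 257, b = 346, c = 571, d = 1000.
Risk in exposed = 257/603 = 0.42620; risk in unexposed = 571/1571 = 0.36346.
RR = 0.42620/0.36346 = 1.17262
AR% = (RR − 1)/RR × 100 = (1.17262 − 1)/1.17262 × 100 = 14.7206%

14.7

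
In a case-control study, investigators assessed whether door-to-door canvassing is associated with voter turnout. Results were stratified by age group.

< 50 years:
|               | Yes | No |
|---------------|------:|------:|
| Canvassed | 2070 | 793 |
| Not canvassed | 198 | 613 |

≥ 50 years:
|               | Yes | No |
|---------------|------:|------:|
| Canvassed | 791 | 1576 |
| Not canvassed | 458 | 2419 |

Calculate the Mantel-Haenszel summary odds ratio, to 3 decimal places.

OR_MH = Σ(aᵢdᵢ/nᵢ) / Σ(bᵢcᵢ/nᵢ), where nᵢ is the stratum total.
Stratum 1 (< 50 years): n = 3674; a·d/n = 2070·613/3674 = 345.3756; b·c/n = 793·198/3674 = 42.7365
Stratum 2 (≥ 50 years): n = 5244; a·d/n = 791·2419/5244 = 364.8797; b·c/n = 1576·458/5244 = 137.6445
OR_MH = (345.3756 + 364.8797) / (42.7365 + 137.6445) = 710.2553 / 180.3811 = 3.93753

3.938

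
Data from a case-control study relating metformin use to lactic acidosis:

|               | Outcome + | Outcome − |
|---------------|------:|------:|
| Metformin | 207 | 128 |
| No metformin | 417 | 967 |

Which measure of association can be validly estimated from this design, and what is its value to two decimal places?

3.75

Cells: a = 207, b = 128, c = 417, d = 967.
This is a case-control study: participants were sampled on outcome status, so risks in the source population cannot be estimated directly — relative risk is not valid here. The odds ratio is the appropriate measure.
OR = (a·d)/(b·c) = (207 × 967) / (128 × 417) = 200169 / 53376 = 3.75017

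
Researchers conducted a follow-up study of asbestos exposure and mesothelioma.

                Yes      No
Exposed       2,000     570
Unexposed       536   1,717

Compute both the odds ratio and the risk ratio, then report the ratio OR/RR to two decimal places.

Cells: a = 2000, b = 570, c = 536, d = 1717.
OR = (2000·1717)/(570·536) = 3434000/305520 = 11.23985
Risk in exposed = 2000/2570 = 0.77821; risk in unexposed = 536/2253 = 0.23791; RR = 3.27110
OR/RR = 11.23985 / 3.27110 = 3.43611
The outcome is not rare, so the OR lies further from 1 than the RR.

3.44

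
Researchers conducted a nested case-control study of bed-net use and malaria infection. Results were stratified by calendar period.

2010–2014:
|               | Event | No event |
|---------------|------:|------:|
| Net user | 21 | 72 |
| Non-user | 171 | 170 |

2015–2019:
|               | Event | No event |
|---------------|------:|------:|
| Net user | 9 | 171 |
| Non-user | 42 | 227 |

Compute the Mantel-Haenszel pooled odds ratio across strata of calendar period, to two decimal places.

OR_MH = Σ(aᵢdᵢ/nᵢ) / Σ(bᵢcᵢ/nᵢ), where nᵢ is the stratum total.
Stratum 1 (2010–2014): n = 434; a·d/n = 21·170/434 = 8.2258; b·c/n = 72·171/434 = 28.3687
Stratum 2 (2015–2019): n = 449; a·d/n = 9·227/449 = 4.5501; b·c/n = 171·42/449 = 15.9955
OR_MH = (8.2258 + 4.5501) / (28.3687 + 15.9955) = 12.7759 / 44.3642 = 0.28798

0.29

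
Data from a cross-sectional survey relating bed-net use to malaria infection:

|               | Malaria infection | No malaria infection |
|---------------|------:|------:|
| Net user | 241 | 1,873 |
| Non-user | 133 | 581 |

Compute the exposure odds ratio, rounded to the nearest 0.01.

0.56

Cells: a = 241, b = 1873, c = 133, d = 581.
OR = (a·d)/(b·c) = (241 × 581) / (1873 × 133) = 140021 / 249109 = 0.56209
Exposure is associated with lower odds of malaria infection (OR = 0.56 < 1).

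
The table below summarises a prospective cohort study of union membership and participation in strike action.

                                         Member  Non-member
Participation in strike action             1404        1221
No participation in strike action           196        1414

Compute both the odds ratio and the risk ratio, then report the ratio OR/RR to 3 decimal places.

Reading the table with exposure as columns: a = 1404 (Member, case), b = 196 (Member, non-case), c = 1221 (Non-member, case), d = 1414.
OR = (1404·1414)/(196·1221) = 1985256/239316 = 8.29554
Risk in exposed = 1404/1600 = 0.87750; risk in unexposed = 1221/2635 = 0.46338; RR = 1.89370
OR/RR = 8.29554 / 1.89370 = 4.38059
The outcome is not rare, so the OR lies further from 1 than the RR.

4.381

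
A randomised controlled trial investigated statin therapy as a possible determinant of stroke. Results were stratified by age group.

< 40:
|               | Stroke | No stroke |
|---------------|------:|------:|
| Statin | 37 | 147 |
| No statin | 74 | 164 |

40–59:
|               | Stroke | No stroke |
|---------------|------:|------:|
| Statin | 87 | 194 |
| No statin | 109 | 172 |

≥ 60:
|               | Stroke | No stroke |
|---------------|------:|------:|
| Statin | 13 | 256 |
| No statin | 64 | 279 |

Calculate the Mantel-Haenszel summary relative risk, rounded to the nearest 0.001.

RR_MH = Σ(aᵢ·n₀ᵢ/nᵢ) / Σ(cᵢ·n₁ᵢ/nᵢ), with n₁ᵢ = aᵢ+bᵢ (exposed), n₀ᵢ = cᵢ+dᵢ (unexposed), nᵢ = n₁ᵢ+n₀ᵢ.
Stratum 1 (< 40): n₁ = 184, n₀ = 238, n = 422; a·n₀/n = 37·238/422 = 20.8673; c·n₁/n = 74·184/422 = 32.2654
Stratum 2 (40–59): n₁ = 281, n₀ = 281, n = 562; a·n₀/n = 87·281/562 = 43.5000; c·n₁/n = 109·281/562 = 54.5000
Stratum 3 (≥ 60): n₁ = 269, n₀ = 343, n = 612; a·n₀/n = 13·343/612 = 7.2859; c·n₁/n = 64·269/612 = 28.1307
RR_MH = (20.8673 + 43.5000 + 7.2859) / (32.2654 + 54.5000 + 28.1307) = 71.6532 / 114.8961 = 0.62364

0.624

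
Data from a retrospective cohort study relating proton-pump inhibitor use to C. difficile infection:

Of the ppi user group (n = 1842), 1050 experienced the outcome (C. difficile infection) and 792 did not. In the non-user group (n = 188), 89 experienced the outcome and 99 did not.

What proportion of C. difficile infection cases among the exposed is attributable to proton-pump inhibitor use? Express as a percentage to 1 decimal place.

17.0

From the description: a = 1050, b = 792, c = 89, d = 99.
Risk in exposed = 1050/1842 = 0.57003; risk in unexposed = 89/188 = 0.47340.
RR = 0.57003/0.47340 = 1.20411
AR% = (RR − 1)/RR × 100 = (1.20411 − 1)/1.20411 × 100 = 16.9514%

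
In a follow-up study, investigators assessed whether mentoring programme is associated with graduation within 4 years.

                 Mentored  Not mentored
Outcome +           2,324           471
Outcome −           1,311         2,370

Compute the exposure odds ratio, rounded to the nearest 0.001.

8.920

Reading the table with exposure as columns: a = 2324 (Mentored, case), b = 1311 (Mentored, non-case), c = 471 (Not mentored, case), d = 2370.
OR = (a·d)/(b·c) = (2324 × 2370) / (1311 × 471) = 5507880 / 617481 = 8.91992
The odds of graduation within 4 years are about 8.92 times as high in the mentored group.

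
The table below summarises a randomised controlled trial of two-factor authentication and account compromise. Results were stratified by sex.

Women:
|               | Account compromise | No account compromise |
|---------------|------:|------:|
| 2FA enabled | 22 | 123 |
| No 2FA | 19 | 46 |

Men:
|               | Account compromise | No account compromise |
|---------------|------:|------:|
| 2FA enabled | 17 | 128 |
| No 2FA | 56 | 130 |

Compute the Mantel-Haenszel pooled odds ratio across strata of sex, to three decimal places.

0.351

OR_MH = Σ(aᵢdᵢ/nᵢ) / Σ(bᵢcᵢ/nᵢ), where nᵢ is the stratum total.
Stratum 1 (Women): n = 210; a·d/n = 22·46/210 = 4.8190; b·c/n = 123·19/210 = 11.1286
Stratum 2 (Men): n = 331; a·d/n = 17·130/331 = 6.6767; b·c/n = 128·56/331 = 21.6556
OR_MH = (4.8190 + 6.6767) / (11.1286 + 21.6556) = 11.4958 / 32.7842 = 0.35065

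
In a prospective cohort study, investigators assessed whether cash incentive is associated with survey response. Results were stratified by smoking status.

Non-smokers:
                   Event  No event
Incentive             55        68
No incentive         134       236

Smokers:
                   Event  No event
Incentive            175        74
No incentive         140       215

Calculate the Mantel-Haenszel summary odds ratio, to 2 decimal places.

OR_MH = Σ(aᵢdᵢ/nᵢ) / Σ(bᵢcᵢ/nᵢ), where nᵢ is the stratum total.
Stratum 1 (Non-smokers): n = 493; a·d/n = 55·236/493 = 26.3286; b·c/n = 68·134/493 = 18.4828
Stratum 2 (Smokers): n = 604; a·d/n = 175·215/604 = 62.2930; b·c/n = 74·140/604 = 17.1523
OR_MH = (26.3286 + 62.2930) / (18.4828 + 17.1523) = 88.6216 / 35.6351 = 2.48692

2.49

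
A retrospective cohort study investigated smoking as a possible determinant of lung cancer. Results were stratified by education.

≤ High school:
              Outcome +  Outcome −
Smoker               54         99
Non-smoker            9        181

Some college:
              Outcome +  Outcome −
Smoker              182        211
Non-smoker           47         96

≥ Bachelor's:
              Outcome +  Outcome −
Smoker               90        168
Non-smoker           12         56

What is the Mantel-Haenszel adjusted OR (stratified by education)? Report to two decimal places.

OR_MH = Σ(aᵢdᵢ/nᵢ) / Σ(bᵢcᵢ/nᵢ), where nᵢ is the stratum total.
Stratum 1 (≤ High school): n = 343; a·d/n = 54·181/343 = 28.4956; b·c/n = 99·9/343 = 2.5977
Stratum 2 (Some college): n = 536; a·d/n = 182·96/536 = 32.5970; b·c/n = 211·47/536 = 18.5019
Stratum 3 (≥ Bachelor's): n = 326; a·d/n = 90·56/326 = 15.4601; b·c/n = 168·12/326 = 6.1840
OR_MH = (28.4956 + 32.5970 + 15.4601) / (2.5977 + 18.5019 + 6.1840) = 76.5528 / 27.2836 = 2.80582

2.81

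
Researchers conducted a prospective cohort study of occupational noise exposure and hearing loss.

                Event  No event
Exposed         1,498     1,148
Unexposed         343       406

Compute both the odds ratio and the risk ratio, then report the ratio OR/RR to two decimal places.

1.25

Cells: a = 1498, b = 1148, c = 343, d = 406.
OR = (1498·406)/(1148·343) = 608188/393764 = 1.54455
Risk in exposed = 1498/2646 = 0.56614; risk in unexposed = 343/749 = 0.45794; RR = 1.23626
OR/RR = 1.54455 / 1.23626 = 1.24937
The outcome is not rare, so the OR lies further from 1 than the RR.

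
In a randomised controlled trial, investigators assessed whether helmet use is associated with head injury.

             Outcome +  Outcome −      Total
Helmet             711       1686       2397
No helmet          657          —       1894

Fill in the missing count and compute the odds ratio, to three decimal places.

The missing cell is in the unexposed row: 1894 − 657 = 1237.
So a = 711, b = 1686, c = 657, d = 1237.
OR = (a·d)/(b·c) = (711 × 1237) / (1686 × 657) = 879507 / 1107702 = 0.79399

0.794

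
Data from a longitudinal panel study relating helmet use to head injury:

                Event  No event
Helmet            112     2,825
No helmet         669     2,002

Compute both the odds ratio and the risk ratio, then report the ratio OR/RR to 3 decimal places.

0.779

Cells: a = 112, b = 2825, c = 669, d = 2002.
OR = (112·2002)/(2825·669) = 224224/1889925 = 0.11864
Risk in exposed = 112/2937 = 0.03813; risk in unexposed = 669/2671 = 0.25047; RR = 0.15225
OR/RR = 0.11864 / 0.15225 = 0.77925
The outcome is not rare, so the OR lies further from 1 than the RR.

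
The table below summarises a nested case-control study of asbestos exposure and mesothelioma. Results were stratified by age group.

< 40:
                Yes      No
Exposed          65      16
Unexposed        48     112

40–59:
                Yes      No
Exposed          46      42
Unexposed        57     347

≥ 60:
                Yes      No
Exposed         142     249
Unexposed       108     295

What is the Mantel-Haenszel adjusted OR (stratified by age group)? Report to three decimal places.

OR_MH = Σ(aᵢdᵢ/nᵢ) / Σ(bᵢcᵢ/nᵢ), where nᵢ is the stratum total.
Stratum 1 (< 40): n = 241; a·d/n = 65·112/241 = 30.2075; b·c/n = 16·48/241 = 3.1867
Stratum 2 (40–59): n = 492; a·d/n = 46·347/492 = 32.4431; b·c/n = 42·57/492 = 4.8659
Stratum 3 (≥ 60): n = 794; a·d/n = 142·295/794 = 52.7582; b·c/n = 249·108/794 = 33.8690
OR_MH = (30.2075 + 32.4431 + 52.7582) / (3.1867 + 4.8659 + 33.8690) = 115.4087 / 41.9216 = 2.75297

2.753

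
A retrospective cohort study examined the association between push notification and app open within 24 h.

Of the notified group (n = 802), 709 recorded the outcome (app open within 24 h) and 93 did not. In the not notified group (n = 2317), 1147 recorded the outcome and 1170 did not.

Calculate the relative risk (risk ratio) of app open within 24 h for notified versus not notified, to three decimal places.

From the description: a = 709, b = 93, c = 1147, d = 1170.
Risk in exposed = 709/802 = 0.88404; risk in unexposed = 1147/2317 = 0.49504.
RR = 0.88404 / 0.49504 = 1.78581
The risk among the exposed is 1.79 times that among the unexposed.

1.786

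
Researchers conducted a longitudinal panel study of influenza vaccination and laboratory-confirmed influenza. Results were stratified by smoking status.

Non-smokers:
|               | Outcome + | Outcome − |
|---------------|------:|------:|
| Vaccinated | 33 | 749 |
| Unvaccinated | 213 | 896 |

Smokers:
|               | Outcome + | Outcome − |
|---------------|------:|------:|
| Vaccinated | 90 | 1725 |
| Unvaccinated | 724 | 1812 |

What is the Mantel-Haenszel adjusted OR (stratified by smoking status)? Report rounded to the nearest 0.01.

0.14

OR_MH = Σ(aᵢdᵢ/nᵢ) / Σ(bᵢcᵢ/nᵢ), where nᵢ is the stratum total.
Stratum 1 (Non-smokers): n = 1891; a·d/n = 33·896/1891 = 15.6362; b·c/n = 749·213/1891 = 84.3665
Stratum 2 (Smokers): n = 4351; a·d/n = 90·1812/4351 = 37.4810; b·c/n = 1725·724/4351 = 287.0375
OR_MH = (15.6362 + 37.4810) / (84.3665 + 287.0375) = 53.1172 / 371.4039 = 0.14302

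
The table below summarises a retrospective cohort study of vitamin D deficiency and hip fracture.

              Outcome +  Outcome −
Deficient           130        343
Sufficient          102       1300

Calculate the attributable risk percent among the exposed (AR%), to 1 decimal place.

73.5

Cells: a = 130, b = 343, c = 102, d = 1300.
Risk in exposed = 130/473 = 0.27484; risk in unexposed = 102/1402 = 0.07275.
RR = 0.27484/0.07275 = 3.77772
AR% = (RR − 1)/RR × 100 = (3.77772 − 1)/3.77772 × 100 = 73.5290%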